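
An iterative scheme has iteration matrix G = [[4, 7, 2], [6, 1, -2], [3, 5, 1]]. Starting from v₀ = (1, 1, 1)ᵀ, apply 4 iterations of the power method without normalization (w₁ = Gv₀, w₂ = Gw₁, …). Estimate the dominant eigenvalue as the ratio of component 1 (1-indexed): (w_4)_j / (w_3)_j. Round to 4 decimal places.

w1 = Gv₀ = (4·1 + 7·1 + 2·1; 6·1 + 1·1 + (-2)·1; 3·1 + 5·1 + 1·1) = (13, 5, 9)
w2 = Gw1 = (4·13 + 7·5 + 2·9; 6·13 + 1·5 + (-2)·9; 3·13 + 5·5 + 1·9) = (105, 65, 73)
w3 = Gw2 = (1021, 549, 713)
w4 = Gw3 = (9353, 5249, 6521)
Ratio at component: 9353 / 1021 = 9.1606

λ ≈ 9.1606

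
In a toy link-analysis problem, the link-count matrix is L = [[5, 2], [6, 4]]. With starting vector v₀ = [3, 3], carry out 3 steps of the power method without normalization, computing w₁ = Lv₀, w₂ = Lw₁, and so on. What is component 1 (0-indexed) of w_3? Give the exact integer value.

1974

w1 = Lv₀ = (5·3 + 2·3; 6·3 + 4·3) = (21, 30)
w2 = Lw1 = (5·21 + 2·30; 6·21 + 4·30) = (165, 246)
w3 = Lw2 = (1317, 1974)
The requested component of w3 is 1974.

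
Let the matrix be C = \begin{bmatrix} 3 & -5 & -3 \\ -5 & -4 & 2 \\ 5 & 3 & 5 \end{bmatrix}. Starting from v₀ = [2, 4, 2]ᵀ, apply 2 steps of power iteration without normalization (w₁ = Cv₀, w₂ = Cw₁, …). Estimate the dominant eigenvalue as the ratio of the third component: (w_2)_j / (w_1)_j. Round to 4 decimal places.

-0.1875

w1 = Cv₀ = (3·2 + (-5)·4 + (-3)·2; (-5)·2 + (-4)·4 + 2·2; 5·2 + 3·4 + 5·2) = (-20, -22, 32)
w2 = Cw1 = (3·(-20) + (-5)·(-22) + (-3)·32; (-5)·(-20) + (-4)·(-22) + 2·32; 5·(-20) + 3·(-22) + 5·32) = (-46, 252, -6)
Ratio at component: -6 / 32 = -0.1875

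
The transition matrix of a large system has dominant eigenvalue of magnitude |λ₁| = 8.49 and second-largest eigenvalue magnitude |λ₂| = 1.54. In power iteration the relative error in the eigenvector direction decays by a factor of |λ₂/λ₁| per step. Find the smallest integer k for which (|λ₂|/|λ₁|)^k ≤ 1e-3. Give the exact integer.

5

|λ₂/λ₁| = 1.54/8.49 = 0.18139
Need k ≥ ln(1e-3) / ln(0.18139) = -6.9078 / -1.7071 ≈ 4.046
Smallest integer k satisfying the bound: 5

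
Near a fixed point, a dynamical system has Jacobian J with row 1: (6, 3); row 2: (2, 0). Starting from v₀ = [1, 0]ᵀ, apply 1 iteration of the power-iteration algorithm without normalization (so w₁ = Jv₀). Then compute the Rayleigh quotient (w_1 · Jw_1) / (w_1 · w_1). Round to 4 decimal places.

6.9000

w1 = Jv₀ = (6, 2)
Jw1 = (42, 12)
w1·Jw1 = 6·42 + 2·12 = 276; w1·w1 = 6·6 + 2·2 = 40
λ ≈ 276/40 = 6.9000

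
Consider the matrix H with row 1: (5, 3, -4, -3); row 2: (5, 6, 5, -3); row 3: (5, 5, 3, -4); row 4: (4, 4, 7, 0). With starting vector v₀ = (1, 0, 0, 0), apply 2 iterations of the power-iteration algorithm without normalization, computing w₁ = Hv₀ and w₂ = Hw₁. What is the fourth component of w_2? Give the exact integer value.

75

w1 = Hv₀ = (5·1 + 3·0 + (-4)·0 + (-3)·0; 5·1 + 6·0 + 5·0 + (-3)·0; 5·1 + 5·0 + 3·0 + (-4)·0; 4·1 + 4·0 + 7·0 + 0·0) = (5, 5, 5, 4)
w2 = Hw1 = (5·5 + 3·5 + (-4)·5 + (-3)·4; 5·5 + 6·5 + 5·5 + (-3)·4; 5·5 + 5·5 + 3·5 + (-4)·4; 4·5 + 4·5 + 7·5 + 0·4) = (8, 68, 49, 75)
The requested component of w2 is 75.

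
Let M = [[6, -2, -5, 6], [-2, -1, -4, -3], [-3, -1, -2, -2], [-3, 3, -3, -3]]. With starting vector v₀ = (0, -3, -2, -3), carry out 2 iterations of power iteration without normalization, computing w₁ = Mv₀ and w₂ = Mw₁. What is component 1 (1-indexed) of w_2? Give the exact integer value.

-81

w1 = Mv₀ = (6·0 + (-2)·(-3) + (-5)·(-2) + 6·(-3); (-2)·0 + (-1)·(-3) + (-4)·(-2) + (-3)·(-3); (-3)·0 + (-1)·(-3) + (-2)·(-2) + (-2)·(-3); (-3)·0 + 3·(-3) + (-3)·(-2) + (-3)·(-3)) = (-2, 20, 13, 6)
w2 = Mw1 = (6·(-2) + (-2)·20 + (-5)·13 + 6·6; (-2)·(-2) + (-1)·20 + (-4)·13 + (-3)·6; (-3)·(-2) + (-1)·20 + (-2)·13 + (-2)·6; (-3)·(-2) + 3·20 + (-3)·13 + (-3)·6) = (-81, -86, -52, 9)
The requested component of w2 is -81.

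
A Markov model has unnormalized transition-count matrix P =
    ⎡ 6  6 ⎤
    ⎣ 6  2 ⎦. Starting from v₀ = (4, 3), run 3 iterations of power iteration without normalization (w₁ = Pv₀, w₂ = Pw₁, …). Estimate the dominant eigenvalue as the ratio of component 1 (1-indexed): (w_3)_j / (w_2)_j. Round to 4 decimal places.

w1 = Pv₀ = (42, 30)
w2 = Pw1 = (432, 312)
w3 = Pw2 = (4464, 3216)
Ratio at component: 4464 / 432 = 10.3333

10.3333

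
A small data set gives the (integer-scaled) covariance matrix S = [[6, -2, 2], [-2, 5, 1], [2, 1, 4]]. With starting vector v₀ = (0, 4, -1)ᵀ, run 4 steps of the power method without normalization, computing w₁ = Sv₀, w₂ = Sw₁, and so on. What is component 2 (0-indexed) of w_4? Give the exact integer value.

w1 = Sv₀ = (6·0 + (-2)·4 + 2·(-1); (-2)·0 + 5·4 + 1·(-1); 2·0 + 1·4 + 4·(-1)) = (-10, 19, 0)
w2 = Sw1 = (6·(-10) + (-2)·19 + 2·0; (-2)·(-10) + 5·19 + 1·0; 2·(-10) + 1·19 + 4·0) = (-98, 115, -1)
w3 = Sw2 = (-820, 770, -85)
w4 = Sw3 = (-6630, 5405, -1210)
The requested component of w4 is -1210.

-1210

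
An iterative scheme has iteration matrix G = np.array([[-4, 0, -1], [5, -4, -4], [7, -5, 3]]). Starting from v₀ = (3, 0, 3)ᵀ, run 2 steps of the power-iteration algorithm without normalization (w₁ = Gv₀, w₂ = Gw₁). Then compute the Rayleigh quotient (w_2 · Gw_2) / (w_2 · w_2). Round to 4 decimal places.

w1 = Gv₀ = (-15, 3, 30)
w2 = Gw1 = (30, -207, -30)
Gw2 = (-90, 1098, 1155)
w2·Gw2 = 30·(-90) + (-207)·1098 + (-30)·1155 = -264636; w2·w2 = 30·30 + (-207)·(-207) + (-30)·(-30) = 44649
λ ≈ -264636/44649 = -5.9270

λ ≈ -5.9270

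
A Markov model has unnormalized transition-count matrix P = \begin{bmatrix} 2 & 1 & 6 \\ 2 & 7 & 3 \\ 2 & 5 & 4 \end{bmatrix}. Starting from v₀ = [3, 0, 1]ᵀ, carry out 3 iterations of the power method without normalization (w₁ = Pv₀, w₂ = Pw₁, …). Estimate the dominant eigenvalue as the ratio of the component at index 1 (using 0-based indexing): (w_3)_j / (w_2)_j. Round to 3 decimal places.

w1 = Pv₀ = (2·3 + 1·0 + 6·1; 2·3 + 7·0 + 3·1; 2·3 + 5·0 + 4·1) = (12, 9, 10)
w2 = Pw1 = (2·12 + 1·9 + 6·10; 2·12 + 7·9 + 3·10; 2·12 + 5·9 + 4·10) = (93, 117, 109)
w3 = Pw2 = (957, 1332, 1207)
Ratio at component: 1332 / 117 = 11.385

11.385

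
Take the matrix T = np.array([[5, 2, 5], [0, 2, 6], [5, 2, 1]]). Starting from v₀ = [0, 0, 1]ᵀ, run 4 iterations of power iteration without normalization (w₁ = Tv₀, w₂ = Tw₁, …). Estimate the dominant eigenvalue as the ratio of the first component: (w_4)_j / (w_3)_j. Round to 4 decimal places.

λ ≈ 9.4679

w1 = Tv₀ = (5·0 + 2·0 + 5·1; 0·0 + 2·0 + 6·1; 5·0 + 2·0 + 1·1) = (5, 6, 1)
w2 = Tw1 = (5·5 + 2·6 + 5·1; 0·5 + 2·6 + 6·1; 5·5 + 2·6 + 1·1) = (42, 18, 38)
w3 = Tw2 = (436, 264, 284)
w4 = Tw3 = (4128, 2232, 2992)
Ratio at component: 4128 / 436 = 9.4679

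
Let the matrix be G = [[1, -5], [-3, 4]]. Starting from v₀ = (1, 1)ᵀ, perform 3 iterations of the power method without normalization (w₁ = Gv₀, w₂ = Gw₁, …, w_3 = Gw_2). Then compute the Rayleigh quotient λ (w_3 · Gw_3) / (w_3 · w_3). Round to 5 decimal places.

6.53234

w1 = Gv₀ = (-4, 1)
w2 = Gw1 = (-9, 16)
w3 = Gw2 = (-89, 91)
Gw3 = (-544, 631)
w3·Gw3 = (-89)·(-544) + 91·631 = 105837; w3·w3 = (-89)·(-89) + 91·91 = 16202
λ ≈ 105837/16202 = 6.53234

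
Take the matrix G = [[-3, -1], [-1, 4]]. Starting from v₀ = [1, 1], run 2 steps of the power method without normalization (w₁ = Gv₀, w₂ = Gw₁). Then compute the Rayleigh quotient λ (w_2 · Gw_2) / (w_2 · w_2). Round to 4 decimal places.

1.4629

w1 = Gv₀ = (-4, 3)
w2 = Gw1 = (9, 16)
Gw2 = (-43, 55)
w2·Gw2 = 9·(-43) + 16·55 = 493; w2·w2 = 9·9 + 16·16 = 337
λ ≈ 493/337 = 1.4629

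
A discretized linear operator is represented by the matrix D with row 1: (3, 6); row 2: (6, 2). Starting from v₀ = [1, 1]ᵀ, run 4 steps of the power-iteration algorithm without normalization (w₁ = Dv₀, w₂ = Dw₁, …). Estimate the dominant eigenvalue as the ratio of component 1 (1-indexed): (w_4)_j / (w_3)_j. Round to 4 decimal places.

w1 = Dv₀ = (3·1 + 6·1; 6·1 + 2·1) = (9, 8)
w2 = Dw1 = (3·9 + 6·8; 6·9 + 2·8) = (75, 70)
w3 = Dw2 = (645, 590)
w4 = Dw3 = (5475, 5050)
Ratio at component: 5475 / 645 = 8.4884

λ ≈ 8.4884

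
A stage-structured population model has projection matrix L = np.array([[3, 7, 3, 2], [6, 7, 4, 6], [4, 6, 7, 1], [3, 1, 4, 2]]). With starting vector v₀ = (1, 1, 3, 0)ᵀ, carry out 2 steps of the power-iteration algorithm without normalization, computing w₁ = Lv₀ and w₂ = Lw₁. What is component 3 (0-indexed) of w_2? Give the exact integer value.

238

w1 = Lv₀ = (19, 25, 31, 16)
w2 = Lw1 = (357, 509, 459, 238)
The requested component of w2 is 238.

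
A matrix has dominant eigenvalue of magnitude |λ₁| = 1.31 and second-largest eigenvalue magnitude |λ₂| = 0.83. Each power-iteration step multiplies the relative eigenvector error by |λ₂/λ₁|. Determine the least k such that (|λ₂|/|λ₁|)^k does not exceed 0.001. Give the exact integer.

|λ₂/λ₁| = 0.83/1.31 = 0.63359
Need k ≥ ln(0.001) / ln(0.63359) = -6.9078 / -0.4564 ≈ 15.137
Smallest integer k satisfying the bound: 16

16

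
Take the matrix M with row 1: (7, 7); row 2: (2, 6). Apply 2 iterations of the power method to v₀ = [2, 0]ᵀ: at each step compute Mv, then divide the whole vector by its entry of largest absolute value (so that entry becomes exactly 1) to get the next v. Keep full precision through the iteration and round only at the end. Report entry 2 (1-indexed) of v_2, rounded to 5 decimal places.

0.41270

Mv0 = (14.000000, 4.000000); divide by 14.000000 → v1 = (1.000000, 0.285714)
Mv1 = (9.000000, 3.714286); divide by 9.000000 → v2 = (1.000000, 0.412698)
Requested entry of v2: 52/126 = 0.41270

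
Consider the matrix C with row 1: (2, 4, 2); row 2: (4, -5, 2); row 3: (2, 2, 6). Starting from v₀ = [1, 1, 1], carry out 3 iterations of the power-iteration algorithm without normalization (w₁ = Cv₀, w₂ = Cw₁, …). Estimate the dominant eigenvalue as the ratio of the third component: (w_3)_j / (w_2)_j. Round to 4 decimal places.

w1 = Cv₀ = (8, 1, 10)
w2 = Cw1 = (40, 47, 78)
w3 = Cw2 = (424, 81, 642)
Ratio at component: 642 / 78 = 8.2308

λ ≈ 8.2308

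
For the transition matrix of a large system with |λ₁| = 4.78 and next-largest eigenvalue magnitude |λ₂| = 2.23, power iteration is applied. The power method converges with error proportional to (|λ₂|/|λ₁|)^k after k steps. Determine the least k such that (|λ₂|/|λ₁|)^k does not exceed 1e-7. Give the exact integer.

22

|λ₂/λ₁| = 2.23/4.78 = 0.46653
Need k ≥ ln(1e-7) / ln(0.46653) = -16.1181 / -0.7624 ≈ 21.140
Smallest integer k satisfying the bound: 22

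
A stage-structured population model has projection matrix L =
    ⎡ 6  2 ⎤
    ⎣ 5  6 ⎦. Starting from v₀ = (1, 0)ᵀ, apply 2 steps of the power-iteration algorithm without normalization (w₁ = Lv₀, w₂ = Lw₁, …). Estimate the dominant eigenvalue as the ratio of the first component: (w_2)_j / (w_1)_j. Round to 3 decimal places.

7.667

w1 = Lv₀ = (6·1 + 2·0; 5·1 + 6·0) = (6, 5)
w2 = Lw1 = (6·6 + 2·5; 5·6 + 6·5) = (46, 60)
Ratio at component: 46 / 6 = 7.667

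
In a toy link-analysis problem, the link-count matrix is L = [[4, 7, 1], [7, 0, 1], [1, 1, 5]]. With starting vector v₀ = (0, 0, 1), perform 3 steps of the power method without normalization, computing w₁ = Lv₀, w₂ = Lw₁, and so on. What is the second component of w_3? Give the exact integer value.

139

w1 = Lv₀ = (4·0 + 7·0 + 1·1; 7·0 + 0·0 + 1·1; 1·0 + 1·0 + 5·1) = (1, 1, 5)
w2 = Lw1 = (4·1 + 7·1 + 1·5; 7·1 + 0·1 + 1·5; 1·1 + 1·1 + 5·5) = (16, 12, 27)
w3 = Lw2 = (175, 139, 163)
The requested component of w3 is 139.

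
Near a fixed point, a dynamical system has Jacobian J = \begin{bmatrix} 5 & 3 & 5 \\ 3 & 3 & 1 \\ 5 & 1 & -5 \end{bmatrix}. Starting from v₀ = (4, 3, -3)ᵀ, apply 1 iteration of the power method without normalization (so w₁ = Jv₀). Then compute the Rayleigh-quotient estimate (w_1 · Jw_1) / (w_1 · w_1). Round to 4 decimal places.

1.4929

w1 = Jv₀ = (14, 18, 38)
Jw1 = (314, 134, -102)
w1·Jw1 = 14·314 + 18·134 + 38·(-102) = 2932; w1·w1 = 14·14 + 18·18 + 38·38 = 1964
λ ≈ 2932/1964 = 1.4929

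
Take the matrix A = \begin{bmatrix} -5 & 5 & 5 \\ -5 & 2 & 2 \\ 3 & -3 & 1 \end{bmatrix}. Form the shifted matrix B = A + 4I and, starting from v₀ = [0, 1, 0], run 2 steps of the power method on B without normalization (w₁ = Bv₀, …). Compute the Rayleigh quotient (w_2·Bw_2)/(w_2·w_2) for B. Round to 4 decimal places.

B = A + 4I has rows (-1, 5, 5); (-5, 6, 2); (3, -3, 5)
w1 = Bv₀ = (5, 6, -3)
w2 = Bw1 = (10, 5, -18)
Bw2 = (-75, -56, -75)
w2·Bw2 = 320; w2·w2 = 449; μ ≈ 320/449 = 0.7127

μ ≈ 0.7127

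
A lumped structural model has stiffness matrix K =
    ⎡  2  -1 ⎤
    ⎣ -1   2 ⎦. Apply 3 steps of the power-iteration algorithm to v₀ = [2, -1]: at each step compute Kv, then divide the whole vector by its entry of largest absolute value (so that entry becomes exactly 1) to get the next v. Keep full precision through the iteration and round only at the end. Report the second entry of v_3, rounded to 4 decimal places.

-0.9756

Kv0 = (5.00000, -4.00000); divide by 5.00000 → v1 = (1.00000, -0.80000)
Kv1 = (2.80000, -2.60000); divide by 2.80000 → v2 = (1.00000, -0.92857)
Kv2 = (2.92857, -2.85714); divide by 2.92857 → v3 = (1.00000, -0.97561)
Requested entry of v3: -40/41 = -0.9756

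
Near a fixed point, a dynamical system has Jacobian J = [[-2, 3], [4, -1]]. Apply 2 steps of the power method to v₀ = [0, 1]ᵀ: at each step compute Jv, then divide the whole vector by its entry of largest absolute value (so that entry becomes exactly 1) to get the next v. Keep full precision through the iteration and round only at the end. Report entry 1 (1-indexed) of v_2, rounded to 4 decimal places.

-0.6923

Jv0 = (3.00000, -1.00000); divide by 3.00000 → v1 = (1.00000, -0.33333)
Jv1 = (-3.00000, 4.33333); divide by 4.33333 → v2 = (-0.69231, 1.00000)
Requested entry of v2: -9/13 = -0.6923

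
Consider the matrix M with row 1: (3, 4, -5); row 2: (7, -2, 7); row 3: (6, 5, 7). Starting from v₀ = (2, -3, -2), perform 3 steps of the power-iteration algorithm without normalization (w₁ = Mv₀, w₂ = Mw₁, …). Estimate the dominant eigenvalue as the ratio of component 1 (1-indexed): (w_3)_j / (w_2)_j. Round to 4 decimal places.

2.2810

w1 = Mv₀ = (3·2 + 4·(-3) + (-5)·(-2); 7·2 + (-2)·(-3) + 7·(-2); 6·2 + 5·(-3) + 7·(-2)) = (4, 6, -17)
w2 = Mw1 = (3·4 + 4·6 + (-5)·(-17); 7·4 + (-2)·6 + 7·(-17); 6·4 + 5·6 + 7·(-17)) = (121, -103, -65)
w3 = Mw2 = (276, 598, -244)
Ratio at component: 276 / 121 = 2.2810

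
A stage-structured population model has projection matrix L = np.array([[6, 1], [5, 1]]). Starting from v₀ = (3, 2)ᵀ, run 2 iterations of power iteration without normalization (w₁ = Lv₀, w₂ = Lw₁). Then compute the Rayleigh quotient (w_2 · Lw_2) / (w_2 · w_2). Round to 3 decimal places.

w1 = Lv₀ = (20, 17)
w2 = Lw1 = (137, 117)
Lw2 = (939, 802)
w2·Lw2 = 137·939 + 117·802 = 222477; w2·w2 = 137·137 + 117·117 = 32458
λ ≈ 222477/32458 = 6.854

λ ≈ 6.854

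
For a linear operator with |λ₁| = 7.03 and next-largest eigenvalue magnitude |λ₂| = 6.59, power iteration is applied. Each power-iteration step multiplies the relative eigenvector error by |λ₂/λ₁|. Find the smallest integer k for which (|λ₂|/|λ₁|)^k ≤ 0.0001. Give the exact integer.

143

|λ₂/λ₁| = 6.59/7.03 = 0.93741
Need k ≥ ln(0.0001) / ln(0.93741) = -9.2103 / -0.0646 ≈ 142.501
Smallest integer k satisfying the bound: 143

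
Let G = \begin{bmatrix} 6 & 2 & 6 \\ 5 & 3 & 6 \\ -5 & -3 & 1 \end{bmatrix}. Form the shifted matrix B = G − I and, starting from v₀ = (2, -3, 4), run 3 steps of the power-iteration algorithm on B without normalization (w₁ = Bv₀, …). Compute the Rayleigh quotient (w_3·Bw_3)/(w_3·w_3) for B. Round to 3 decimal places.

B = G − I has rows (5, 2, 6); (5, 2, 6); (-5, -3, 0)
w1 = Bv₀ = (5·2 + 2·(-3) + 6·4; 5·2 + 2·(-3) + 6·4; (-5)·2 + (-3)·(-3) + 0·4) = (28, 28, -1)
w2 = Bw1 = (5·28 + 2·28 + 6·(-1); 5·28 + 2·28 + 6·(-1); (-5)·28 + (-3)·28 + 0·(-1)) = (190, 190, -224)
w3 = Bw2 = (-14, -14, -1520)
Bw3 = (-9218, -9218, 112)
w3·Bw3 = 87864; w3·w3 = 2310792; μ ≈ 87864/2310792 = 0.038

μ ≈ 0.038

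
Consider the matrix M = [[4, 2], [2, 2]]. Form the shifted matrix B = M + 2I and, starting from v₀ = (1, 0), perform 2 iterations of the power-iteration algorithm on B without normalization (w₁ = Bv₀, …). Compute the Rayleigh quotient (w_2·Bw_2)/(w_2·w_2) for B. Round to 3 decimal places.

B = M + 2I has rows (6, 2); (2, 4)
w1 = Bv₀ = (6, 2)
w2 = Bw1 = (40, 20)
Bw2 = (280, 160)
w2·Bw2 = 14400; w2·w2 = 2000; μ ≈ 14400/2000 = 7.200

7.200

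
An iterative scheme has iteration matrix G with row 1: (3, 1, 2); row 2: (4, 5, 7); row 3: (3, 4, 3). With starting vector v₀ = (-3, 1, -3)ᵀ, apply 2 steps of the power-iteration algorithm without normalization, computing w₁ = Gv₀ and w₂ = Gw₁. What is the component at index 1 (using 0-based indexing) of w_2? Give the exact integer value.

-294

w1 = Gv₀ = (3·(-3) + 1·1 + 2·(-3); 4·(-3) + 5·1 + 7·(-3); 3·(-3) + 4·1 + 3·(-3)) = (-14, -28, -14)
w2 = Gw1 = (3·(-14) + 1·(-28) + 2·(-14); 4·(-14) + 5·(-28) + 7·(-14); 3·(-14) + 4·(-28) + 3·(-14)) = (-98, -294, -196)
The requested component of w2 is -294.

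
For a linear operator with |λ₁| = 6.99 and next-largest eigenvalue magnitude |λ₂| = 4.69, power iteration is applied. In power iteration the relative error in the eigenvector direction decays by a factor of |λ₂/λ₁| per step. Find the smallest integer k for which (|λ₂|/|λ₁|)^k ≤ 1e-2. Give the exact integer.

|λ₂/λ₁| = 4.69/6.99 = 0.67096
Need k ≥ ln(1e-2) / ln(0.67096) = -4.6052 / -0.3990 ≈ 11.540
Smallest integer k satisfying the bound: 12

12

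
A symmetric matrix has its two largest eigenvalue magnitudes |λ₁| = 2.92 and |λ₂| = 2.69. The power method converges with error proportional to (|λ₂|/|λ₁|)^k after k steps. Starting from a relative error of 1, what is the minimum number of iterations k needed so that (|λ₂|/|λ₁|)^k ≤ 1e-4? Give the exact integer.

|λ₂/λ₁| = 2.69/2.92 = 0.92123
Need k ≥ ln(1e-4) / ln(0.92123) = -9.2103 / -0.0820 ≈ 112.263
Smallest integer k satisfying the bound: 113

113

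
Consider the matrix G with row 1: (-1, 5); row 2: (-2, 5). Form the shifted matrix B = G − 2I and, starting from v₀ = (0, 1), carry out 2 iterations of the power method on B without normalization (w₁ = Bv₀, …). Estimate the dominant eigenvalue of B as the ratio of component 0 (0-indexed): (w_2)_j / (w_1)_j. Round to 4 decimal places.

B = G − 2I has rows (-3, 5); (-2, 3)
w1 = Bv₀ = ((-3)·0 + 5·1; (-2)·0 + 3·1) = (5, 3)
w2 = Bw1 = ((-3)·5 + 5·3; (-2)·5 + 3·3) = (0, -1)
Ratio: 0/5 = 0.0000

0.0000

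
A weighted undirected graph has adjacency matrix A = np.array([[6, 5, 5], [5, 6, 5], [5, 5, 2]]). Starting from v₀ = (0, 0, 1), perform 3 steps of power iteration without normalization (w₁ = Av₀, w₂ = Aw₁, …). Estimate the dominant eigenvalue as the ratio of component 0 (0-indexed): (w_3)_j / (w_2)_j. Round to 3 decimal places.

15.154

w1 = Av₀ = (5, 5, 2)
w2 = Aw1 = (65, 65, 54)
w3 = Aw2 = (985, 985, 758)
Ratio at component: 985 / 65 = 15.154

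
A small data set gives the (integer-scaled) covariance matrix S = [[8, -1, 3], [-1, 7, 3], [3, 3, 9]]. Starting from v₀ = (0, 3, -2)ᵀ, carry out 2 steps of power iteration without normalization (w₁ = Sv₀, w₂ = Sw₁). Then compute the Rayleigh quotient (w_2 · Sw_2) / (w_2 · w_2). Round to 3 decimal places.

9.078

w1 = Sv₀ = (8·0 + (-1)·3 + 3·(-2); (-1)·0 + 7·3 + 3·(-2); 3·0 + 3·3 + 9·(-2)) = (-9, 15, -9)
w2 = Sw1 = (8·(-9) + (-1)·15 + 3·(-9); (-1)·(-9) + 7·15 + 3·(-9); 3·(-9) + 3·15 + 9·(-9)) = (-114, 87, -63)
Sw2 = (-1188, 534, -648)
w2·Sw2 = (-114)·(-1188) + 87·534 + (-63)·(-648) = 222714; w2·w2 = (-114)·(-114) + 87·87 + (-63)·(-63) = 24534
λ ≈ 222714/24534 = 9.078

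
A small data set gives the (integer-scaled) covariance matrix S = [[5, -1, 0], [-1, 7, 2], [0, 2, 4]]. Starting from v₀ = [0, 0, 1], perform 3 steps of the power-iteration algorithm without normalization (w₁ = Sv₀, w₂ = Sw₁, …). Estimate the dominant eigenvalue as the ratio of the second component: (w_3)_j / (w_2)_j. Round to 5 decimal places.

8.90909

w1 = Sv₀ = (5·0 + (-1)·0 + 0·1; (-1)·0 + 7·0 + 2·1; 0·0 + 2·0 + 4·1) = (0, 2, 4)
w2 = Sw1 = (5·0 + (-1)·2 + 0·4; (-1)·0 + 7·2 + 2·4; 0·0 + 2·2 + 4·4) = (-2, 22, 20)
w3 = Sw2 = (-32, 196, 124)
Ratio at component: 196 / 22 = 8.90909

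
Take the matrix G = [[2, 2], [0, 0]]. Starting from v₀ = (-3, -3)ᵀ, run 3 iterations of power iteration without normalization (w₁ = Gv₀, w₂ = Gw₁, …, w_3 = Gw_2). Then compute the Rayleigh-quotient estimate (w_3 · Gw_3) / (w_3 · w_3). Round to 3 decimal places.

w1 = Gv₀ = (2·(-3) + 2·(-3); 0·(-3) + 0·(-3)) = (-12, 0)
w2 = Gw1 = (2·(-12) + 2·0; 0·(-12) + 0·0) = (-24, 0)
w3 = Gw2 = (-48, 0)
Gw3 = (-96, 0)
w3·Gw3 = (-48)·(-96) + 0·0 = 4608; w3·w3 = (-48)·(-48) + 0·0 = 2304
λ ≈ 4608/2304 = 2.000

2.000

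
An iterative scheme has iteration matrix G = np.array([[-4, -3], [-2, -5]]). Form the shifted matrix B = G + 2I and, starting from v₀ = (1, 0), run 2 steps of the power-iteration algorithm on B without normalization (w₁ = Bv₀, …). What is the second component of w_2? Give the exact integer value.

B = G + 2I has rows (-2, -3); (-2, -3)
w1 = Bv₀ = ((-2)·1 + (-3)·0; (-2)·1 + (-3)·0) = (-2, -2)
w2 = Bw1 = ((-2)·(-2) + (-3)·(-2); (-2)·(-2) + (-3)·(-2)) = (10, 10)
Requested component of w2: 10

10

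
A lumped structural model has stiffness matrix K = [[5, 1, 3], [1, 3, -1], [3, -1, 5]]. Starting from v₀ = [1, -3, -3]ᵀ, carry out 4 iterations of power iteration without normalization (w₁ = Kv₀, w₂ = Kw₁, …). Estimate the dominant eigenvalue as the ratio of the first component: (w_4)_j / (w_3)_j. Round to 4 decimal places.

w1 = Kv₀ = (-7, -5, -9)
w2 = Kw1 = (-67, -13, -61)
w3 = Kw2 = (-531, -45, -493)
w4 = Kw3 = (-4179, -173, -4013)
Ratio at component: -4179 / -531 = 7.8701

7.8701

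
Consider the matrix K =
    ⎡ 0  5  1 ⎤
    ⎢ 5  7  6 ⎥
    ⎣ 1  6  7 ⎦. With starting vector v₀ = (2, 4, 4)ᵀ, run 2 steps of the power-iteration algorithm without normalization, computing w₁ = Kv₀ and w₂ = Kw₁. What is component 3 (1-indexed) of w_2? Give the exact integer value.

774

w1 = Kv₀ = (24, 62, 54)
w2 = Kw1 = (364, 878, 774)
The requested component of w2 is 774.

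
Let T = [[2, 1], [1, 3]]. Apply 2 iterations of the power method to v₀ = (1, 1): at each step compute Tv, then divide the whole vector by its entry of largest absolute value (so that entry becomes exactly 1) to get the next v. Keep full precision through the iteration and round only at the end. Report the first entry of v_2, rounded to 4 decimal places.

Tv0 = (3.00000, 4.00000); divide by 4.00000 → v1 = (0.75000, 1.00000)
Tv1 = (2.50000, 3.75000); divide by 3.75000 → v2 = (0.66667, 1.00000)
Requested entry of v2: 10/15 = 0.6667

0.6667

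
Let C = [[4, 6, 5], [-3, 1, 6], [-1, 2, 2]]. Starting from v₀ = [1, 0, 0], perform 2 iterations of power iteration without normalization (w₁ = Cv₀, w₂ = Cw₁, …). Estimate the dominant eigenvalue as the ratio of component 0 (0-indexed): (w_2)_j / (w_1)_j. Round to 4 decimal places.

λ ≈ -1.7500

w1 = Cv₀ = (4, -3, -1)
w2 = Cw1 = (-7, -21, -12)
Ratio at component: -7 / 4 = -1.7500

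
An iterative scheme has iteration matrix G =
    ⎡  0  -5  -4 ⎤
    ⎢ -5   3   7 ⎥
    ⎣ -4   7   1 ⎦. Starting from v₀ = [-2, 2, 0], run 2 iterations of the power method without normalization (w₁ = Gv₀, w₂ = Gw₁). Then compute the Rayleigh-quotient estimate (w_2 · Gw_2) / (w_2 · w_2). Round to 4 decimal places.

λ ≈ 12.2281

w1 = Gv₀ = (-10, 16, 22)
w2 = Gw1 = (-168, 252, 174)
Gw2 = (-1956, 2814, 2610)
w2·Gw2 = (-168)·(-1956) + 252·2814 + 174·2610 = 1491876; w2·w2 = (-168)·(-168) + 252·252 + 174·174 = 122004
λ ≈ 1491876/122004 = 12.2281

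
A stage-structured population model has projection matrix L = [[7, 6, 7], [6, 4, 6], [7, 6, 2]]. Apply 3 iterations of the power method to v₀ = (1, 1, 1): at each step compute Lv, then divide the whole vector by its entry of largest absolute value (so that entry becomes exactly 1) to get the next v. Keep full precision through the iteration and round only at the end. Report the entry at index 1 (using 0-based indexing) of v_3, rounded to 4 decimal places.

0.8040

Lv0 = (20.00000, 16.00000, 15.00000); divide by 20.00000 → v1 = (1.00000, 0.80000, 0.75000)
Lv1 = (17.05000, 13.70000, 13.30000); divide by 17.05000 → v2 = (1.00000, 0.80352, 0.78006)
Lv2 = (17.28152, 13.89443, 13.38123); divide by 17.28152 → v3 = (1.00000, 0.80400, 0.77431)
Requested entry of v3: 4738/5893 = 0.8040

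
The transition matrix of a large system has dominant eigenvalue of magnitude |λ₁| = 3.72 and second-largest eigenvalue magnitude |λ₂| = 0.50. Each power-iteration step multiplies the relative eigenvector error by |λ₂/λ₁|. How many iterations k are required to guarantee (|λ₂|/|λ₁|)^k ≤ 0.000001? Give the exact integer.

7

|λ₂/λ₁| = 0.50/3.72 = 0.13441
Need k ≥ ln(0.000001) / ln(0.13441) = -13.8155 / -2.0069 ≈ 6.884
Smallest integer k satisfying the bound: 7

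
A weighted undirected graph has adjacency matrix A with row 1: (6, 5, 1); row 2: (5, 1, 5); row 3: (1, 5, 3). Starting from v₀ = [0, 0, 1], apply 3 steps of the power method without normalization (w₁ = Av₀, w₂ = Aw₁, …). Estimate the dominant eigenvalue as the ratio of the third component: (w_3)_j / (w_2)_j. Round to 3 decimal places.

7.543

w1 = Av₀ = (1, 5, 3)
w2 = Aw1 = (34, 25, 35)
w3 = Aw2 = (364, 370, 264)
Ratio at component: 264 / 35 = 7.543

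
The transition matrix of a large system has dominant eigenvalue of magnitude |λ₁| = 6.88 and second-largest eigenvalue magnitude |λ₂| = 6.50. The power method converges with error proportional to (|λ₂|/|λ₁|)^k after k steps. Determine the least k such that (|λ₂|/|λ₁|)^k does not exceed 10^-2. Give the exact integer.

82

|λ₂/λ₁| = 6.50/6.88 = 0.94477
Need k ≥ ln(10^-2) / ln(0.94477) = -4.6052 / -0.0568 ≈ 81.053
Smallest integer k satisfying the bound: 82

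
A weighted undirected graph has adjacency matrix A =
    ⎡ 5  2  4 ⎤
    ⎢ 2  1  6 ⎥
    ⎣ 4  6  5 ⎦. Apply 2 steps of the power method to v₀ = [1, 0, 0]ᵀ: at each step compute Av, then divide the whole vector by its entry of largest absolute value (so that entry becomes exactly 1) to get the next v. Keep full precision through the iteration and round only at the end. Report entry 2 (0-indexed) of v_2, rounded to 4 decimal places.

Av0 = (5.00000, 2.00000, 4.00000); divide by 5.00000 → v1 = (1.00000, 0.40000, 0.80000)
Av1 = (9.00000, 7.20000, 10.40000); divide by 10.40000 → v2 = (0.86538, 0.69231, 1.00000)
Requested entry of v2: 52/52 = 1.0000

1.0000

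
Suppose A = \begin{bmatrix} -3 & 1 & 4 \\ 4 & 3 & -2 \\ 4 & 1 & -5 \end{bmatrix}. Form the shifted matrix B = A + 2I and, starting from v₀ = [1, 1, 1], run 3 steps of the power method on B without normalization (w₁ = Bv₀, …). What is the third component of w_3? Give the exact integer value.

B = A + 2I has rows (-1, 1, 4); (4, 5, -2); (4, 1, -3)
w1 = Bv₀ = ((-1)·1 + 1·1 + 4·1; 4·1 + 5·1 + (-2)·1; 4·1 + 1·1 + (-3)·1) = (4, 7, 2)
w2 = Bw1 = ((-1)·4 + 1·7 + 4·2; 4·4 + 5·7 + (-2)·2; 4·4 + 1·7 + (-3)·2) = (11, 47, 17)
w3 = Bw2 = (104, 245, 40)
Requested component of w3: 40

40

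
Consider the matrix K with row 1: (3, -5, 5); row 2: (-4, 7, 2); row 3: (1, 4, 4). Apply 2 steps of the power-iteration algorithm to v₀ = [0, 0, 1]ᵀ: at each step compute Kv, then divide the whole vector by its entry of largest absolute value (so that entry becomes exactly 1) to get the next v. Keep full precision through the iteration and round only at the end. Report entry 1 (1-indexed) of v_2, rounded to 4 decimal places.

Kv0 = (5.00000, 2.00000, 4.00000); divide by 5.00000 → v1 = (1.00000, 0.40000, 0.80000)
Kv1 = (5.00000, 0.40000, 5.80000); divide by 5.80000 → v2 = (0.86207, 0.06897, 1.00000)
Requested entry of v2: 25/29 = 0.8621

0.8621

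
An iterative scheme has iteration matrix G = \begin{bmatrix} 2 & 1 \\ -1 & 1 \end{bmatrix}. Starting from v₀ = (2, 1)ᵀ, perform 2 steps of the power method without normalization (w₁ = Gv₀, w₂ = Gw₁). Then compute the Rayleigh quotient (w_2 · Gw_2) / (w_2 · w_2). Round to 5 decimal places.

λ ≈ 1.69231

w1 = Gv₀ = (5, -1)
w2 = Gw1 = (9, -6)
Gw2 = (12, -15)
w2·Gw2 = 9·12 + (-6)·(-15) = 198; w2·w2 = 9·9 + (-6)·(-6) = 117
λ ≈ 198/117 = 1.69231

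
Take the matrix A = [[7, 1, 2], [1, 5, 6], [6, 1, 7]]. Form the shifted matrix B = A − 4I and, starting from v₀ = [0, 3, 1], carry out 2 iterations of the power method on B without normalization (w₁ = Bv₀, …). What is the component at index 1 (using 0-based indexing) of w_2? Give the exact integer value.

50

B = A − 4I has rows (3, 1, 2); (1, 1, 6); (6, 1, 3)
w1 = Bv₀ = (5, 9, 6)
w2 = Bw1 = (36, 50, 57)
Requested component of w2: 50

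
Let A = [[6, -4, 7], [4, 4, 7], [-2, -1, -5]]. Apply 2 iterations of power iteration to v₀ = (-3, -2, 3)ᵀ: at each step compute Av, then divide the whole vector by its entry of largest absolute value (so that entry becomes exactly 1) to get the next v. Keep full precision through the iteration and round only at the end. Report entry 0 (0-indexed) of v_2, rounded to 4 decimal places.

1.0000

Av0 = (11.00000, 1.00000, -7.00000); divide by 11.00000 → v1 = (1.00000, 0.09091, -0.63636)
Av1 = (1.18182, -0.09091, 1.09091); divide by 1.18182 → v2 = (1.00000, -0.07692, 0.92308)
Requested entry of v2: 13/13 = 1.0000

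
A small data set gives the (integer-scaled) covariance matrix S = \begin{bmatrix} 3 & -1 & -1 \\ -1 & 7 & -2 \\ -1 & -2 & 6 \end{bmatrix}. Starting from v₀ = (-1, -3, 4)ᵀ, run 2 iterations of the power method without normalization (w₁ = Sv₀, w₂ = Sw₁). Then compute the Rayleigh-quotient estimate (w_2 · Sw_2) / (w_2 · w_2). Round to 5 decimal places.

w1 = Sv₀ = (-4, -28, 31)
w2 = Sw1 = (-15, -254, 246)
Sw2 = (-37, -2255, 1999)
w2·Sw2 = (-15)·(-37) + (-254)·(-2255) + 246·1999 = 1065079; w2·w2 = (-15)·(-15) + (-254)·(-254) + 246·246 = 125257
λ ≈ 1065079/125257 = 8.50315

8.50315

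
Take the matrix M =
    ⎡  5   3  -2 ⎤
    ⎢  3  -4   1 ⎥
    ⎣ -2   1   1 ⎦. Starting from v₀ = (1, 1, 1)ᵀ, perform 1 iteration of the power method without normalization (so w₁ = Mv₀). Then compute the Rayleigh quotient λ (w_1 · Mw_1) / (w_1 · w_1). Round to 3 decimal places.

λ ≈ 5.000

w1 = Mv₀ = (5·1 + 3·1 + (-2)·1; 3·1 + (-4)·1 + 1·1; (-2)·1 + 1·1 + 1·1) = (6, 0, 0)
Mw1 = (30, 18, -12)
w1·Mw1 = 6·30 + 0·18 + 0·(-12) = 180; w1·w1 = 6·6 + 0·0 + 0·0 = 36
λ ≈ 180/36 = 5.000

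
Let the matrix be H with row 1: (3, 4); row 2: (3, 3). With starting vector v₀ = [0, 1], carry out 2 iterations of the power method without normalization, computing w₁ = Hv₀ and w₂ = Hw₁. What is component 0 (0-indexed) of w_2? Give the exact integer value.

w1 = Hv₀ = (4, 3)
w2 = Hw1 = (24, 21)
The requested component of w2 is 24.

24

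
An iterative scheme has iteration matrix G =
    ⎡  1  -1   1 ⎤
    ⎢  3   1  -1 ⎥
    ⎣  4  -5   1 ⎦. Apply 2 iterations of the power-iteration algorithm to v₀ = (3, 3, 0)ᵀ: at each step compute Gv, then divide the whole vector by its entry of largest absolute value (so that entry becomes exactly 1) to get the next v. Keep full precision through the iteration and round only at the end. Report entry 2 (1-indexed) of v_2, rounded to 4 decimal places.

-0.2381

Gv0 = (0.00000, 12.00000, -3.00000); divide by 12.00000 → v1 = (0.00000, 1.00000, -0.25000)
Gv1 = (-1.25000, 1.25000, -5.25000); divide by -5.25000 → v2 = (0.23810, -0.23810, 1.00000)
Requested entry of v2: 15/-63 = -0.2381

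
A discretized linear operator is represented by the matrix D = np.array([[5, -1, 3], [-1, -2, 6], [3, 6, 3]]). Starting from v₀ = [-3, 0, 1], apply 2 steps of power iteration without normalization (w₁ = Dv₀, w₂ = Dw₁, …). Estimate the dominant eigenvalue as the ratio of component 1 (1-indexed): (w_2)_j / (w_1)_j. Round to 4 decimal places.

w1 = Dv₀ = (5·(-3) + (-1)·0 + 3·1; (-1)·(-3) + (-2)·0 + 6·1; 3·(-3) + 6·0 + 3·1) = (-12, 9, -6)
w2 = Dw1 = (5·(-12) + (-1)·9 + 3·(-6); (-1)·(-12) + (-2)·9 + 6·(-6); 3·(-12) + 6·9 + 3·(-6)) = (-87, -42, 0)
Ratio at component: -87 / -12 = 7.2500

7.2500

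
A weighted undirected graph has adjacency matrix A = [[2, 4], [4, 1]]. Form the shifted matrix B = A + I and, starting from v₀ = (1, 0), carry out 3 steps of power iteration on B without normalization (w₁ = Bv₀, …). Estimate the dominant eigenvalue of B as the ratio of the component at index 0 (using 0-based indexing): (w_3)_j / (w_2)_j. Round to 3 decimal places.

B = A + I has rows (3, 4); (4, 2)
w1 = Bv₀ = (3·1 + 4·0; 4·1 + 2·0) = (3, 4)
w2 = Bw1 = (3·3 + 4·4; 4·3 + 2·4) = (25, 20)
w3 = Bw2 = (155, 140)
Ratio: 155/25 = 6.200

μ ≈ 6.200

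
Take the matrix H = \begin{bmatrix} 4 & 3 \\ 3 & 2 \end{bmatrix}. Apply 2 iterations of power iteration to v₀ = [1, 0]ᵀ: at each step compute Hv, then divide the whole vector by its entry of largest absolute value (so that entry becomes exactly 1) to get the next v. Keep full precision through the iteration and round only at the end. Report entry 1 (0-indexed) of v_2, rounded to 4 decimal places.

0.7200

Hv0 = (4.00000, 3.00000); divide by 4.00000 → v1 = (1.00000, 0.75000)
Hv1 = (6.25000, 4.50000); divide by 6.25000 → v2 = (1.00000, 0.72000)
Requested entry of v2: 18/25 = 0.7200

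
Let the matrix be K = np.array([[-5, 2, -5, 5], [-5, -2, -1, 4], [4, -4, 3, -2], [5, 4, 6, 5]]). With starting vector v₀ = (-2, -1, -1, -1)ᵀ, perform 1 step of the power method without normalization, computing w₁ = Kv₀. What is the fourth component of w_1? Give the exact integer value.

-25

w1 = Kv₀ = ((-5)·(-2) + 2·(-1) + (-5)·(-1) + 5·(-1); (-5)·(-2) + (-2)·(-1) + (-1)·(-1) + 4·(-1); 4·(-2) + (-4)·(-1) + 3·(-1) + (-2)·(-1); 5·(-2) + 4·(-1) + 6·(-1) + 5·(-1)) = (8, 9, -5, -25)
The requested component of w1 is -25.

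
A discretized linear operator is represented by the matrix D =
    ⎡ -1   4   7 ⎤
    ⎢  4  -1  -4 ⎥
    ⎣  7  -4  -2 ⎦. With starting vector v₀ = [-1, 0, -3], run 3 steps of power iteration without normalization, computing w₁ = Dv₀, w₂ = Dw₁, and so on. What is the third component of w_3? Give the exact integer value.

991

w1 = Dv₀ = ((-1)·(-1) + 4·0 + 7·(-3); 4·(-1) + (-1)·0 + (-4)·(-3); 7·(-1) + (-4)·0 + (-2)·(-3)) = (-20, 8, -1)
w2 = Dw1 = ((-1)·(-20) + 4·8 + 7·(-1); 4·(-20) + (-1)·8 + (-4)·(-1); 7·(-20) + (-4)·8 + (-2)·(-1)) = (45, -84, -170)
w3 = Dw2 = (-1571, 944, 991)
The requested component of w3 is 991.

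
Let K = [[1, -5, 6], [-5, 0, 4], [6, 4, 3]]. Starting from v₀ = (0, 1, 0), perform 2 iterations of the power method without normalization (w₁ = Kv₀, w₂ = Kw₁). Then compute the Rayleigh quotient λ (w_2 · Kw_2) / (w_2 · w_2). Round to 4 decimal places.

-6.9590

w1 = Kv₀ = (-5, 0, 4)
w2 = Kw1 = (19, 41, -18)
Kw2 = (-294, -167, 224)
w2·Kw2 = 19·(-294) + 41·(-167) + (-18)·224 = -16465; w2·w2 = 19·19 + 41·41 + (-18)·(-18) = 2366
λ ≈ -16465/2366 = -6.9590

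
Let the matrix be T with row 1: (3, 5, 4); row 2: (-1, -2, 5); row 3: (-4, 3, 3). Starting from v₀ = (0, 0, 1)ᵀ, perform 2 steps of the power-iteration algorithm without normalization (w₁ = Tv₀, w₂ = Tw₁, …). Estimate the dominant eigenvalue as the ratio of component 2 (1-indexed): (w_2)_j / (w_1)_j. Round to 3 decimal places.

λ ≈ 0.200

w1 = Tv₀ = (4, 5, 3)
w2 = Tw1 = (49, 1, 8)
Ratio at component: 1 / 5 = 0.200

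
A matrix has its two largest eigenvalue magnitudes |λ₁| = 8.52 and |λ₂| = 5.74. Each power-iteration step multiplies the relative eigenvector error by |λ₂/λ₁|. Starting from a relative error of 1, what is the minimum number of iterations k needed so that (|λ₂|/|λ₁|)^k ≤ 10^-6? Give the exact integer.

35

|λ₂/λ₁| = 5.74/8.52 = 0.67371
Need k ≥ ln(10^-6) / ln(0.67371) = -13.8155 / -0.3950 ≈ 34.980
Smallest integer k satisfying the bound: 35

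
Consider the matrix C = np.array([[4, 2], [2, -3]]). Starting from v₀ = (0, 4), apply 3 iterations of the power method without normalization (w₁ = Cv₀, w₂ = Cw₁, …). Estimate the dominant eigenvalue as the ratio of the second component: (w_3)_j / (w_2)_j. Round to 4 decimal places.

w1 = Cv₀ = (4·0 + 2·4; 2·0 + (-3)·4) = (8, -12)
w2 = Cw1 = (4·8 + 2·(-12); 2·8 + (-3)·(-12)) = (8, 52)
w3 = Cw2 = (136, -140)
Ratio at component: -140 / 52 = -2.6923

λ ≈ -2.6923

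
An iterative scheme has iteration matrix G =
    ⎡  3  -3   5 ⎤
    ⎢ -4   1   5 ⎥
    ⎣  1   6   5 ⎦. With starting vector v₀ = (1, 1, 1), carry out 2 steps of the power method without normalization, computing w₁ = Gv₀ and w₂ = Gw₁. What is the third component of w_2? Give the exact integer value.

77

w1 = Gv₀ = (5, 2, 12)
w2 = Gw1 = (69, 42, 77)
The requested component of w2 is 77.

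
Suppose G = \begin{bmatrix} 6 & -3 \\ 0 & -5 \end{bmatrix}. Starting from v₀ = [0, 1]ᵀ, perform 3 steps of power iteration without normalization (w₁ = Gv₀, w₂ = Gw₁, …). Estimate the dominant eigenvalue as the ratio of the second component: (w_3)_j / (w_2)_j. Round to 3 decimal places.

λ ≈ -5.000

w1 = Gv₀ = (-3, -5)
w2 = Gw1 = (-3, 25)
w3 = Gw2 = (-93, -125)
Ratio at component: -125 / 25 = -5.000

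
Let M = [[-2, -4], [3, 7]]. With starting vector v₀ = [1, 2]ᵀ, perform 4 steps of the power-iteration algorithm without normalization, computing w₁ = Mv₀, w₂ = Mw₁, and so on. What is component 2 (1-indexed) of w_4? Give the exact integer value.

2573

w1 = Mv₀ = (-10, 17)
w2 = Mw1 = (-48, 89)
w3 = Mw2 = (-260, 479)
w4 = Mw3 = (-1396, 2573)
The requested component of w4 is 2573.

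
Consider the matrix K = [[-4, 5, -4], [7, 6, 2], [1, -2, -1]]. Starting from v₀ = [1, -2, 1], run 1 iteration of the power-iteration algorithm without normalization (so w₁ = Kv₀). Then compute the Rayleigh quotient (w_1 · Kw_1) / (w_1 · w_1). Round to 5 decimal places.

-1.12894

w1 = Kv₀ = ((-4)·1 + 5·(-2) + (-4)·1; 7·1 + 6·(-2) + 2·1; 1·1 + (-2)·(-2) + (-1)·1) = (-18, -3, 4)
Kw1 = (41, -136, -16)
w1·Kw1 = (-18)·41 + (-3)·(-136) + 4·(-16) = -394; w1·w1 = (-18)·(-18) + (-3)·(-3) + 4·4 = 349
λ ≈ -394/349 = -1.12894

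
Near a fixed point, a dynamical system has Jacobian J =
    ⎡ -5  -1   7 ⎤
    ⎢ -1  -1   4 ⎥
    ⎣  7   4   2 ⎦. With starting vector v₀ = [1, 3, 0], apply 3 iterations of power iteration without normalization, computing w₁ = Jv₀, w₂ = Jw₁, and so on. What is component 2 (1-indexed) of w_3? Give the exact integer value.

-401

w1 = Jv₀ = (-8, -4, 19)
w2 = Jw1 = (177, 88, -34)
w3 = Jw2 = (-1211, -401, 1523)
The requested component of w3 is -401.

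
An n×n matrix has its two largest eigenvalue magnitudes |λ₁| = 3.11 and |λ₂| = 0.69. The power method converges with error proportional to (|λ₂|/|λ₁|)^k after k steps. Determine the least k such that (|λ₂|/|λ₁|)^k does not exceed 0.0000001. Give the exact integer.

11

|λ₂/λ₁| = 0.69/3.11 = 0.22186
Need k ≥ ln(0.0000001) / ln(0.22186) = -16.1181 / -1.5057 ≈ 10.705
Smallest integer k satisfying the bound: 11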